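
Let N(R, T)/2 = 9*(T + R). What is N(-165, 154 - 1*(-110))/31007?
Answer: 1782/31007 ≈ 0.057471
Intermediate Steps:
N(R, T) = 18*R + 18*T (N(R, T) = 2*(9*(T + R)) = 2*(9*(R + T)) = 2*(9*R + 9*T) = 18*R + 18*T)
N(-165, 154 - 1*(-110))/31007 = (18*(-165) + 18*(154 - 1*(-110)))/31007 = (-2970 + 18*(154 + 110))*(1/31007) = (-2970 + 18*264)*(1/31007) = (-2970 + 4752)*(1/31007) = 1782*(1/31007) = 1782/31007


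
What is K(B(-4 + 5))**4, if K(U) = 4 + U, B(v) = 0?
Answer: 256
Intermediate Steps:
K(B(-4 + 5))**4 = (4 + 0)**4 = 4**4 = 256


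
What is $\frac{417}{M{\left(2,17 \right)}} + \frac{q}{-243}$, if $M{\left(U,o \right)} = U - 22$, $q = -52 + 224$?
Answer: $- \frac{104771}{4860} \approx -21.558$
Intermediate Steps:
$q = 172$
$M{\left(U,o \right)} = -22 + U$
$\frac{417}{M{\left(2,17 \right)}} + \frac{q}{-243} = \frac{417}{-22 + 2} + \frac{172}{-243} = \frac{417}{-20} + 172 \left(- \frac{1}{243}\right) = 417 \left(- \frac{1}{20}\right) - \frac{172}{243} = - \frac{417}{20} - \frac{172}{243} = - \frac{104771}{4860}$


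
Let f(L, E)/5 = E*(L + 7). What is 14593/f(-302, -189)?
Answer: 14593/278775 ≈ 0.052347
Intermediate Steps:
f(L, E) = 5*E*(7 + L) (f(L, E) = 5*(E*(L + 7)) = 5*(E*(7 + L)) = 5*E*(7 + L))
14593/f(-302, -189) = 14593/((5*(-189)*(7 - 302))) = 14593/((5*(-189)*(-295))) = 14593/278775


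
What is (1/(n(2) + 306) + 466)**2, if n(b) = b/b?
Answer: 20467021969/94249 ≈ 2.1716e+5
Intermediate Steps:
n(b) = 1
(1/(n(2) + 306) + 466)**2 = (1/(1 + 306) + 466)**2 = (1/307 + 466)**2 = (143063/307)**2 = 20467021969/94249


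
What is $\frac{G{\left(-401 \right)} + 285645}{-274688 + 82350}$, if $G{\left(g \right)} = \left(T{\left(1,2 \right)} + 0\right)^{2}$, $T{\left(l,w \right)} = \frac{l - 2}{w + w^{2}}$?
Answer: $- \frac{10283221}{6924168} \approx -1.4851$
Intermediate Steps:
$T{\left(l,w \right)} = \frac{-2 + l}{w + w^{2}}$
$G{\left(g \right)} = \frac{1}{36}$ ($G{\left(g \right)} = \left(\frac{-2 + 1}{2 \left(1 + 2\right)} + 0\right)^{2} = \left(\frac{1}{2} \cdot \frac{1}{3} \left(-1\right) + 0\right)^{2} = \left(- \frac{1}{6} + 0\right)^{2} = \left(- \frac{1}{6}\right)^{2} = \frac{1}{36}$)
$\frac{G{\left(-401 \right)} + 285645}{-274688 + 82350} = \frac{\frac{1}{36} + 285645}{-274688 + 82350} = \frac{10283221}{36 \left(-192338\right)} = \frac{10283221}{36} \left(- \frac{1}{192338}\right) = - \frac{10283221}{6924168}$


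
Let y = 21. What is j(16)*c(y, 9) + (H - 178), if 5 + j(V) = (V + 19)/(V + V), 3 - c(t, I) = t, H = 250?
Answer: 2277/16 ≈ 142.31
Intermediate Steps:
c(t, I) = 3 - t
j(V) = -5 + (19 + V)/(2*V) (j(V) = -5 + (V + 19)/(V + V) = -5 + (19 + V)/((2*V)) = -5 + (19 + V)*(1/(2*V)) = -5 + (19 + V)/(2*V))
j(16)*c(y, 9) + (H - 178) = ((½)*(19 - 9*16)/16)*(3 - 1*21) + (250 - 178) = ((½)*(1/16)*(19 - 144))*(3 - 21) + 72 = ((½)*(1/16)*(-125))*(-18) + 72 = -125/32*(-18) + 72 = 1125/16 + 72 = 2277/16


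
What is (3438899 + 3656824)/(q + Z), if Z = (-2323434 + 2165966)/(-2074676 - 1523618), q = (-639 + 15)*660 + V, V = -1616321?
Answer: -12766248748281/3648959699933 ≈ -3.4986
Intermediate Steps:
q = -2028161 (q = (-639 + 15)*660 - 1616321 = -624*660 - 1616321 = -411840 - 1616321 = -2028161)
Z = 78734/1799147 (Z = -157468/(-3598294) = -157468*(-1/3598294) = 78734/1799147 ≈ 0.043762)
(3438899 + 3656824)/(q + Z) = (3438899 + 3656824)/(-2028161 + 78734/1799147) = 7095723/(-3648959699933/1799147) = 7095723*(-1799147/3648959699933) = -12766248748281/3648959699933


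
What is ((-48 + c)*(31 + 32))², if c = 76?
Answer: 3111696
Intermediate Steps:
((-48 + c)*(31 + 32))² = ((-48 + 76)*(31 + 32))² = (28*63)² = 1764² = 3111696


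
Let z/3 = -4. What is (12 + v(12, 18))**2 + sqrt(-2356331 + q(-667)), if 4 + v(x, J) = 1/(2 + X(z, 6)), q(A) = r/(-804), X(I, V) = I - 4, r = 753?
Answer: 12321/196 + I*sqrt(42310296253)/134 ≈ 62.862 + 1535.0*I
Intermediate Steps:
z = -12 (z = 3*(-4) = -12)
X(I, V) = -4 + I
q(A) = -251/268 (q(A) = 753/(-804) = 753*(-1/804) = -251/268)
v(x, J) = -57/14 (v(x, J) = -4 + 1/(2 + (-4 - 12)) = -4 + 1/(2 - 16) = -4 + 1/(-14) = -4 - 1/14 = -57/14)
(12 + v(12, 18))**2 + sqrt(-2356331 + q(-667)) = (12 - 57/14)**2 + sqrt(-2356331 - 251/268) = (111/14)**2 + sqrt(-631496959/268) = 12321/196 + I*sqrt(42310296253)/134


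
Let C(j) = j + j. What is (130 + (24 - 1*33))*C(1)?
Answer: 242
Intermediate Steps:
C(j) = 2*j
(130 + (24 - 1*33))*C(1) = (130 + (24 - 1*33))*(2*1) = (130 + (24 - 33))*2 = (130 - 9)*2 = 121*2 = 242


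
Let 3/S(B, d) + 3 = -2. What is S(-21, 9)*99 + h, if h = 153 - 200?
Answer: -532/5 ≈ -106.40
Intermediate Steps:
S(B, d) = -⅗ (S(B, d) = 3/(-3 - 2) = 3/(-5) = 3*(-⅕) = -⅗)
h = -47
S(-21, 9)*99 + h = -⅗*99 - 47 = -297/5 - 47 = -532/5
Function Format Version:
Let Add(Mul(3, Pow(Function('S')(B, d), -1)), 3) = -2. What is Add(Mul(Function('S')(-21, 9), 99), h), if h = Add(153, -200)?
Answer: Rational(-532, 5) ≈ -106.40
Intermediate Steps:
Function('S')(B, d) = Rational(-3, 5) (Function('S')(B, d) = Mul(3, Pow(Add(-3, -2), -1)) = Mul(3, Pow(-5, -1)) = Mul(3, Rational(-1, 5)) = Rational(-3, 5))
h = -47
Add(Mul(Function('S')(-21, 9), 99), h) = Add(Mul(Rational(-3, 5), 99), -47) = Add(Rational(-297, 5), -47) = Rational(-532, 5)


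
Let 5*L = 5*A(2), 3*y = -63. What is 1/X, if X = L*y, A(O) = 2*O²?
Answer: -1/168 ≈ -0.0059524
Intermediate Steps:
y = -21 (y = (⅓)*(-63) = -21)
L = 8 (L = (5*(2*2²))/5 = (5*(2*4))/5 = (5*8)/5 = (⅕)*40 = 8)
X = -168 (X = 8*(-21) = -168)
1/X = 1/(-168) = -1/168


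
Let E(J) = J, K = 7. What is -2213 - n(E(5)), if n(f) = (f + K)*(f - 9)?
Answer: -2165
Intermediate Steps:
n(f) = (-9 + f)*(7 + f) (n(f) = (f + 7)*(f - 9) = (7 + f)*(-9 + f) = (-9 + f)*(7 + f))
-2213 - n(E(5)) = -2213 - (-63 + 5² - 2*5) = -2213 - (-63 + 25 - 10) = -2213 - 1*(-48) = -2213 + 48 = -2165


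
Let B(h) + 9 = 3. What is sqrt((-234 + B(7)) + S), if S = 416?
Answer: 4*sqrt(11) ≈ 13.266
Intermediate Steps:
B(h) = -6 (B(h) = -9 + 3 = -6)
sqrt((-234 + B(7)) + S) = sqrt((-234 - 6) + 416) = sqrt(-240 + 416) = sqrt(176) = 4*sqrt(11)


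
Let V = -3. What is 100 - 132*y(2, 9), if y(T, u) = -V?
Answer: -296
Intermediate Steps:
y(T, u) = 3 (y(T, u) = -1*(-3) = 3)
100 - 132*y(2, 9) = 100 - 132*3 = 100 - 396 = -296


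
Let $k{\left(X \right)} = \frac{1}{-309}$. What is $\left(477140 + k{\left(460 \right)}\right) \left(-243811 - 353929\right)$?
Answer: $- \frac{88128549454660}{309} \approx -2.8521 \cdot 10^{11}$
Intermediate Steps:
$k{\left(X \right)} = - \frac{1}{309}$
$\left(477140 + k{\left(460 \right)}\right) \left(-243811 - 353929\right) = \left(477140 - \frac{1}{309}\right) \left(-243811 - 353929\right) = \frac{147436259}{309} \left(-597740\right) = - \frac{88128549454660}{309}$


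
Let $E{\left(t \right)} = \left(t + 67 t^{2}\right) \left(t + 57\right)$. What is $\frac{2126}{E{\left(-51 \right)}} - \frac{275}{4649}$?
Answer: $- \frac{138786313}{2429790552} \approx -0.057119$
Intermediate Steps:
$E{\left(t \right)} = \left(57 + t\right) \left(t + 67 t^{2}\right)$ ($E{\left(t \right)} = \left(t + 67 t^{2}\right) \left(57 + t\right) = \left(57 + t\right) \left(t + 67 t^{2}\right)$)
$\frac{2126}{E{\left(-51 \right)}} - \frac{275}{4649} = \frac{2126}{\left(-51\right) \left(57 + 67 \left(-51\right)^{2} + 3820 \left(-51\right)\right)} - \frac{275}{4649} = \frac{2126}{\left(-51\right) \left(57 + 67 \cdot 2601 - 194820\right)} - \frac{275}{4649} = \frac{2126}{\left(-51\right) \left(57 + 174267 - 194820\right)} - \frac{275}{4649} = \frac{2126}{\left(-51\right) \left(-20496\right)} - \frac{275}{4649} = \frac{2126}{1045296} - \frac{275}{4649} = 2126 \cdot \frac{1}{1045296} - \frac{275}{4649} = \frac{1063}{522648} - \frac{275}{4649} = - \frac{138786313}{2429790552}$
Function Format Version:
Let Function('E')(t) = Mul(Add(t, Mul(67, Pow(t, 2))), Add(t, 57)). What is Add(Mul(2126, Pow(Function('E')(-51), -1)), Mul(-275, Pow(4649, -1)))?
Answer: Rational(-138786313, 2429790552) ≈ -0.057119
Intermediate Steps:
Function('E')(t) = Mul(Add(57, t), Add(t, Mul(67, Pow(t, 2)))) (Function('E')(t) = Mul(Add(t, Mul(67, Pow(t, 2))), Add(57, t)) = Mul(Add(57, t), Add(t, Mul(67, Pow(t, 2)))))
Add(Mul(2126, Pow(Function('E')(-51), -1)), Mul(-275, Pow(4649, -1))) = Add(Mul(2126, Pow(Mul(-51, Add(57, Mul(67, Pow(-51, 2)), Mul(3820, -51))), -1)), Mul(-275, Pow(4649, -1))) = Add(Mul(2126, Pow(Mul(-51, Add(57, Mul(67, 2601), -194820)), -1)), Mul(-275, Rational(1, 4649))) = Add(Mul(2126, Pow(Mul(-51, Add(57, 174267, -194820)), -1)), Rational(-275, 4649)) = Add(Mul(2126, Pow(Mul(-51, -20496), -1)), Rational(-275, 4649)) = Add(Mul(2126, Pow(1045296, -1)), Rational(-275, 4649)) = Add(Mul(2126, Rational(1, 1045296)), Rational(-275, 4649)) = Add(Rational(1063, 522648), Rational(-275, 4649)) = Rational(-138786313, 2429790552)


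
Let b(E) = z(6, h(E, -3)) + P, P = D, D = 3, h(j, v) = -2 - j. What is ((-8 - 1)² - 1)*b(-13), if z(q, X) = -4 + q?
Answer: 400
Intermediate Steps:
P = 3
b(E) = 5 (b(E) = (-4 + 6) + 3 = 2 + 3 = 5)
((-8 - 1)² - 1)*b(-13) = ((-8 - 1)² - 1)*5 = ((-9)² - 1)*5 = (81 - 1)*5 = 80*5 = 400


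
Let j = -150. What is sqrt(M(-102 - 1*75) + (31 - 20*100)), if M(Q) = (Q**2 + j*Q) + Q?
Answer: sqrt(55733) ≈ 236.08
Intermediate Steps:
M(Q) = Q**2 - 149*Q (M(Q) = (Q**2 - 150*Q) + Q = Q**2 - 149*Q)
sqrt(M(-102 - 1*75) + (31 - 20*100)) = sqrt((-102 - 1*75)*(-149 + (-102 - 1*75)) + (31 - 20*100)) = sqrt((-102 - 75)*(-149 + (-102 - 75)) + (31 - 2000)) = sqrt(-177*(-149 - 177) - 1969) = sqrt(-177*(-326) - 1969) = sqrt(57702 - 1969) = sqrt(55733)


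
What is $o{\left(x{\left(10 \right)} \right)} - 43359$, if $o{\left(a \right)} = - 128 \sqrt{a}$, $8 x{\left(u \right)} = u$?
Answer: $-43359 - 64 \sqrt{5} \approx -43502.0$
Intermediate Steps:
$x{\left(u \right)} = \frac{u}{8}$
$o{\left(x{\left(10 \right)} \right)} - 43359 = - 128 \sqrt{\frac{1}{8} \cdot 10} - 43359 = - 128 \sqrt{\frac{5}{4}} - 43359 = - 128 \frac{\sqrt{5}}{2} - 43359 = - 64 \sqrt{5} - 43359 = -43359 - 64 \sqrt{5}$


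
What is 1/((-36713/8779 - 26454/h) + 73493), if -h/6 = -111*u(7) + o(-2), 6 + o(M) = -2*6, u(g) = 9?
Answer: 8928243/656087319067 ≈ 1.3608e-5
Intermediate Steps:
o(M) = -18 (o(M) = -6 - 2*6 = -6 - 12 = -18)
h = 6102 (h = -6*(-111*9 - 18) = -6*(-999 - 18) = -6*(-1017) = 6102)
1/((-36713/8779 - 26454/h) + 73493) = 1/((-36713/8779 - 26454/6102) + 73493) = 1/((-36713*1/8779 - 26454*1/6102) + 73493) = 1/((-36713/8779 - 4409/1017) + 73493) = 1/(-76043732/8928243 + 73493) = 1/(656087319067/8928243) = 8928243/656087319067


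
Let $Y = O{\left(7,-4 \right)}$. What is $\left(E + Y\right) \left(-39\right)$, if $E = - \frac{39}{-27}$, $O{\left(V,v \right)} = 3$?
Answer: $- \frac{520}{3} \approx -173.33$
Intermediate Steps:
$E = \frac{13}{9}$ ($E = \left(-39\right) \left(- \frac{1}{27}\right) = \frac{13}{9} \approx 1.4444$)
$Y = 3$
$\left(E + Y\right) \left(-39\right) = \left(\frac{13}{9} + 3\right) \left(-39\right) = \frac{40}{9} \left(-39\right) = - \frac{520}{3}$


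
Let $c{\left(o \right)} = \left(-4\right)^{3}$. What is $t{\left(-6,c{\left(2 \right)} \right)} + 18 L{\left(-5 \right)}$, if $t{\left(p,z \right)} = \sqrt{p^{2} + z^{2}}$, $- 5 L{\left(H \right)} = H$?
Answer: $18 + 2 \sqrt{1033} \approx 82.281$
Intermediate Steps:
$L{\left(H \right)} = - \frac{H}{5}$
$c{\left(o \right)} = -64$
$t{\left(-6,c{\left(2 \right)} \right)} + 18 L{\left(-5 \right)} = \sqrt{\left(-6\right)^{2} + \left(-64\right)^{2}} + 18 \left(\left(- \frac{1}{5}\right) \left(-5\right)\right) = \sqrt{36 + 4096} + 18 \cdot 1 = \sqrt{4132} + 18 = 2 \sqrt{1033} + 18 = 18 + 2 \sqrt{1033}$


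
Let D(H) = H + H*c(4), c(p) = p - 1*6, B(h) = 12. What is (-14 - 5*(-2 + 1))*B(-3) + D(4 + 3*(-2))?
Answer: -106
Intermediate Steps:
c(p) = -6 + p (c(p) = p - 6 = -6 + p)
D(H) = -H (D(H) = H + H*(-6 + 4) = H + H*(-2) = H - 2*H = -H)
(-14 - 5*(-2 + 1))*B(-3) + D(4 + 3*(-2)) = (-14 - 5*(-2 + 1))*12 - (4 + 3*(-2)) = (-14 - 5*(-1))*12 - (4 - 6) = (-14 + 5)*12 - 1*(-2) = -9*12 + 2 = -108 + 2 = -106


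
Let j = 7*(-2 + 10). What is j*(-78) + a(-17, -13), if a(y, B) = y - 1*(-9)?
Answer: -4376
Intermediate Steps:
j = 56 (j = 7*8 = 56)
a(y, B) = 9 + y (a(y, B) = y + 9 = 9 + y)
j*(-78) + a(-17, -13) = 56*(-78) + (9 - 17) = -4368 - 8 = -4376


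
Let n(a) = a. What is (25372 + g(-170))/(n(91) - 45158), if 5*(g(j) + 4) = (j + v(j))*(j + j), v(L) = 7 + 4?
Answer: -36180/45067 ≈ -0.80280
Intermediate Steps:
v(L) = 11
g(j) = -4 + 2*j*(11 + j)/5 (g(j) = -4 + ((j + 11)*(j + j))/5 = -4 + ((11 + j)*(2*j))/5 = -4 + (2*j*(11 + j))/5 = -4 + 2*j*(11 + j)/5)
(25372 + g(-170))/(n(91) - 45158) = (25372 + (-4 + (2/5)*(-170)**2 + (22/5)*(-170)))/(91 - 45158) = (25372 + (-4 + (2/5)*28900 - 748))/(-45067) = (25372 + (-4 + 11560 - 748))*(-1/45067) = (25372 + 10808)*(-1/45067) = 36180*(-1/45067) = -36180/45067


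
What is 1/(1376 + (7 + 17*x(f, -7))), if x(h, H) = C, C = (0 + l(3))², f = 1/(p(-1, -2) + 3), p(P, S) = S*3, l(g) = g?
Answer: 1/1536 ≈ 0.00065104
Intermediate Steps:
p(P, S) = 3*S
f = -⅓ (f = 1/(3*(-2) + 3) = 1/(-6 + 3) = 1/(-3) = -⅓ ≈ -0.33333)
C = 9 (C = (0 + 3)² = 3² = 9)
x(h, H) = 9
1/(1376 + (7 + 17*x(f, -7))) = 1/(1376 + (7 + 17*9)) = 1/(1376 + (7 + 153)) = 1/(1376 + 160) = 1/1536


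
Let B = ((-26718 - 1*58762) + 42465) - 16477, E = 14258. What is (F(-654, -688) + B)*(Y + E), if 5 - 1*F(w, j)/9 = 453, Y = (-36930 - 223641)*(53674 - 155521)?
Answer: -1685824616165980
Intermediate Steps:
Y = 26538374637 (Y = -260571*(-101847) = 26538374637)
F(w, j) = -4032 (F(w, j) = 45 - 9*453 = 45 - 4077 = -4032)
B = -59492 (B = ((-26718 - 58762) + 42465) - 16477 = (-85480 + 42465) - 16477 = -43015 - 16477 = -59492)
(F(-654, -688) + B)*(Y + E) = (-4032 - 59492)*(26538374637 + 14258) = -63524*26538388895 = -1685824616165980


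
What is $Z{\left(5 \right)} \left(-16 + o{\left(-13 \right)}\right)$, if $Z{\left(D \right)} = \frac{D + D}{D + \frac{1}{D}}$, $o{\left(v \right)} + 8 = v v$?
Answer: $\frac{3625}{13} \approx 278.85$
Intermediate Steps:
$o{\left(v \right)} = -8 + v^{2}$ ($o{\left(v \right)} = -8 + v v = -8 + v^{2}$)
$Z{\left(D \right)} = \frac{2 D}{D + \frac{1}{D}}$
$Z{\left(5 \right)} \left(-16 + o{\left(-13 \right)}\right) = \frac{2 \cdot 5^{2}}{1 + 5^{2}} \left(-16 - \left(8 - \left(-13\right)^{2}\right)\right) = 2 \cdot 25 \frac{1}{1 + 25} \left(-16 + \left(-8 + 169\right)\right) = 2 \cdot 25 \cdot \frac{1}{26} \left(-16 + 161\right) = 2 \cdot 25 \cdot \frac{1}{26} \cdot 145 = \frac{25}{13} \cdot 145 = \frac{3625}{13}$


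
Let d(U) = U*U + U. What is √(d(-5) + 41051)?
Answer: √41071 ≈ 202.66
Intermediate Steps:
d(U) = U + U² (d(U) = U² + U = U + U²)
√(d(-5) + 41051) = √(-5*(1 - 5) + 41051) = √(-5*(-4) + 41051) = √(20 + 41051) = √41071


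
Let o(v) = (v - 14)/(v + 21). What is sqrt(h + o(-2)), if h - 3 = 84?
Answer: sqrt(31103)/19 ≈ 9.2821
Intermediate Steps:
o(v) = (-14 + v)/(21 + v)
h = 87 (h = 3 + 84 = 87)
sqrt(h + o(-2)) = sqrt(87 + (-14 - 2)/(21 - 2)) = sqrt(87 - 16/19) = sqrt(1637/19) = sqrt(31103)/19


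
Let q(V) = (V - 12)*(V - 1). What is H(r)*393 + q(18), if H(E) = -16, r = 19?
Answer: -6186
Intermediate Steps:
q(V) = (-1 + V)*(-12 + V) (q(V) = (-12 + V)*(-1 + V) = (-1 + V)*(-12 + V))
H(r)*393 + q(18) = -16*393 + (12 + 18**2 - 13*18) = -6288 + (12 + 324 - 234) = -6288 + 102 = -6186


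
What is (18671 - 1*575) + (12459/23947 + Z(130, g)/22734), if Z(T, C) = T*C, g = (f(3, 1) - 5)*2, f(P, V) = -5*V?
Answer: 4925942105057/272205549 ≈ 18096.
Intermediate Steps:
g = -20 (g = (-5*1 - 5)*2 = (-5 - 5)*2 = -10*2 = -20)
Z(T, C) = C*T
(18671 - 1*575) + (12459/23947 + Z(130, g)/22734) = (18671 - 1*575) + (12459/23947 - 20*130/22734) = (18671 - 575) + (12459*(1/23947) - 2600*1/22734) = 18096 + (12459/23947 - 1300/11367) = 18096 + 110490353/272205549 = 4925942105057/272205549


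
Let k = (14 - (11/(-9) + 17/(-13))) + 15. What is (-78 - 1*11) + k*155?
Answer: 561382/117 ≈ 4798.1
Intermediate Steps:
k = 3689/117 (k = (14 - (11*(-⅑) + 17*(-1/13))) + 15 = (14 - (-11/9 - 17/13)) + 15 = (14 - 1*(-296/117)) + 15 = (14 + 296/117) + 15 = 1934/117 + 15 = 3689/117 ≈ 31.530)
(-78 - 1*11) + k*155 = (-78 - 1*11) + (3689/117)*155 = (-78 - 11) + 571795/117 = -89 + 571795/117 = 561382/117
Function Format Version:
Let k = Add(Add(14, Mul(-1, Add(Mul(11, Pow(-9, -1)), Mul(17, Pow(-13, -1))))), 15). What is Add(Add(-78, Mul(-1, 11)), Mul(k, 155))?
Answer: Rational(561382, 117) ≈ 4798.1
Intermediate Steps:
k = Rational(3689, 117) (k = Add(Add(14, Mul(-1, Add(Mul(11, Rational(-1, 9)), Mul(17, Rational(-1, 13))))), 15) = Add(Add(14, Mul(-1, Add(Rational(-11, 9), Rational(-17, 13)))), 15) = Add(Add(14, Mul(-1, Rational(-296, 117))), 15) = Add(Add(14, Rational(296, 117)), 15) = Add(Rational(1934, 117), 15) = Rational(3689, 117) ≈ 31.530)
Add(Add(-78, Mul(-1, 11)), Mul(k, 155)) = Add(Add(-78, Mul(-1, 11)), Mul(Rational(3689, 117), 155)) = Add(Add(-78, -11), Rational(571795, 117)) = Add(-89, Rational(571795, 117)) = Rational(561382, 117)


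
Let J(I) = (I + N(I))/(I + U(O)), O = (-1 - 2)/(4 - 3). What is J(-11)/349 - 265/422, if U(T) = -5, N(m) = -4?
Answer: -736715/1178224 ≈ -0.62528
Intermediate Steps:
O = -3 (O = -3/1 = -3*1 = -3)
J(I) = (-4 + I)/(-5 + I) (J(I) = (I - 4)/(I - 5) = (-4 + I)/(-5 + I))
J(-11)/349 - 265/422 = ((-4 - 11)/(-5 - 11))/349 - 265/422 = (-15/(-16))*(1/349) - 265*1/422 = -1/16*(-15)*(1/349) - 265/422 = (15/16)*(1/349) - 265/422 = 15/5584 - 265/422 = -736715/1178224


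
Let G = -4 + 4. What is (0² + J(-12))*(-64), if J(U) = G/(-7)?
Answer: 0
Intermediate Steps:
G = 0
J(U) = 0 (J(U) = 0/(-7) = 0*(-⅐) = 0)
(0² + J(-12))*(-64) = (0² + 0)*(-64) = (0 + 0)*(-64) = 0*(-64) = 0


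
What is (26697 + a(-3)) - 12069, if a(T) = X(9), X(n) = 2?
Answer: 14630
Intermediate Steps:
a(T) = 2
(26697 + a(-3)) - 12069 = (26697 + 2) - 12069 = 26699 - 12069 = 14630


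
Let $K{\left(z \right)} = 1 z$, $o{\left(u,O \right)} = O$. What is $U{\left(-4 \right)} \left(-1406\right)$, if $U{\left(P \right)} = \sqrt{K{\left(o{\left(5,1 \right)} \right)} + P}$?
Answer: $- 1406 i \sqrt{3} \approx - 2435.3 i$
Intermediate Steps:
$K{\left(z \right)} = z$
$U{\left(P \right)} = \sqrt{1 + P}$
$U{\left(-4 \right)} \left(-1406\right) = \sqrt{1 - 4} \left(-1406\right) = \sqrt{-3} \left(-1406\right) = i \sqrt{3} \left(-1406\right) = - 1406 i \sqrt{3}$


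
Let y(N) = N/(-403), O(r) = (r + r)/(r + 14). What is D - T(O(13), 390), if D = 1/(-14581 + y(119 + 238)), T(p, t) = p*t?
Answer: -19862573627/52888500 ≈ -375.56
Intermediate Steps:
O(r) = 2*r/(14 + r) (O(r) = (2*r)/(14 + r) = 2*r/(14 + r))
y(N) = -N/403 (y(N) = N*(-1/403) = -N/403)
D = -403/5876500 (D = 1/(-14581 - (119 + 238)/403) = 1/(-14581 - 1/403*357) = 1/(-14581 - 357/403) = 1/(-5876500/403) = -403/5876500 ≈ -6.8578e-5)
D - T(O(13), 390) = -403/5876500 - 2*13/(14 + 13)*390 = -403/5876500 - 2*13/27*390 = -403/5876500 - 2*13*(1/27)*390 = -403/5876500 - 26*390/27 = -403/5876500 - 1*3380/9 = -403/5876500 - 3380/9 = -19862573627/52888500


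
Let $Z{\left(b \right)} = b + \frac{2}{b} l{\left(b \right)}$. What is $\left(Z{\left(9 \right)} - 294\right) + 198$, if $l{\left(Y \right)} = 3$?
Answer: $- \frac{259}{3} \approx -86.333$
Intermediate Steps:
$Z{\left(b \right)} = b + \frac{6}{b}$ ($Z{\left(b \right)} = b + \frac{2}{b} 3 = b + \frac{6}{b}$)
$\left(Z{\left(9 \right)} - 294\right) + 198 = \left(\left(9 + \frac{6}{9}\right) - 294\right) + 198 = \left(\left(9 + 6 \cdot \frac{1}{9}\right) - 294\right) + 198 = \left(\left(9 + \frac{2}{3}\right) - 294\right) + 198 = \left(\frac{29}{3} - 294\right) + 198 = - \frac{853}{3} + 198 = - \frac{259}{3}$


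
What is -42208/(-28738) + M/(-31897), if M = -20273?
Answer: 964457025/458327993 ≈ 2.1043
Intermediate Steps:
-42208/(-28738) + M/(-31897) = -42208/(-28738) - 20273/(-31897) = -42208*(-1/28738) - 20273*(-1/31897) = 21104/14369 + 20273/31897 = 964457025/458327993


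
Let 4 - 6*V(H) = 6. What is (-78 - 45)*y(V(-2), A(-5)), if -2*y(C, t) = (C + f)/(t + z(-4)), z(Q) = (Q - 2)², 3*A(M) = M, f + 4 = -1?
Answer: -984/103 ≈ -9.5534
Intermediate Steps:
f = -5 (f = -4 - 1 = -5)
A(M) = M/3
V(H) = -⅓ (V(H) = ⅔ - ⅙*6 = ⅔ - 1 = -⅓)
z(Q) = (-2 + Q)²
y(C, t) = -(-5 + C)/(2*(36 + t)) (y(C, t) = -(C - 5)/(2*(t + (-2 - 4)²)) = -(-5 + C)/(2*(t + (-6)²)) = -(-5 + C)/(2*(t + 36)) = -(-5 + C)/(2*(36 + t)))
(-78 - 45)*y(V(-2), A(-5)) = (-78 - 45)*((5 - 1*(-⅓))/(2*(36 + (⅓)*(-5)))) = -123*(5 + ⅓)/(2*(36 - 5/3)) = -123*16/(2*103/3*3) = -123*3*16/(2*103*3) = -123*8/103 = -984/103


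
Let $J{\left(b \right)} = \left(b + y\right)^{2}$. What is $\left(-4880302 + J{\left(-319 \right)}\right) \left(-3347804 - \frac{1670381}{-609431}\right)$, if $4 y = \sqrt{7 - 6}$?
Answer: $\frac{155996192913355549601}{9750896} \approx 1.5998 \cdot 10^{13}$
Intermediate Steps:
$y = \frac{1}{4}$ ($y = \frac{\sqrt{7 - 6}}{4} = \frac{\sqrt{1}}{4} = \frac{1}{4} \cdot 1 = \frac{1}{4} \approx 0.25$)
$J{\left(b \right)} = \left(\frac{1}{4} + b\right)^{2}$ ($J{\left(b \right)} = \left(b + \frac{1}{4}\right)^{2} = \left(\frac{1}{4} + b\right)^{2}$)
$\left(-4880302 + J{\left(-319 \right)}\right) \left(-3347804 - \frac{1670381}{-609431}\right) = \left(-4880302 + \frac{\left(1 + 4 \left(-319\right)\right)^{2}}{16}\right) \left(-3347804 - \frac{1670381}{-609431}\right) = \left(-4880302 + \frac{\left(1 - 1276\right)^{2}}{16}\right) \left(-3347804 - - \frac{1670381}{609431}\right) = \left(-4880302 + \frac{\left(-1275\right)^{2}}{16}\right) \left(-3347804 + \frac{1670381}{609431}\right) = \left(-4880302 + \frac{1}{16} \cdot 1625625\right) \left(- \frac{2040253869143}{609431}\right) = \left(-4880302 + \frac{1625625}{16}\right) \left(- \frac{2040253869143}{609431}\right) = \left(- \frac{76459207}{16}\right) \left(- \frac{2040253869143}{609431}\right) = \frac{155996192913355549601}{9750896}$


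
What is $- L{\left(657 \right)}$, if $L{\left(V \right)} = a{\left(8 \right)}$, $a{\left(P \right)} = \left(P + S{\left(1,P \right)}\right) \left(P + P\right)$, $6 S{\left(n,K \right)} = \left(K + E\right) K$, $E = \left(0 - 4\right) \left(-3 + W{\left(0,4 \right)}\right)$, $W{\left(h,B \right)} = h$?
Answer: $- \frac{1664}{3} \approx -554.67$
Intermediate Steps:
$E = 12$ ($E = \left(0 - 4\right) \left(-3 + 0\right) = \left(-4\right) \left(-3\right) = 12$)
$S{\left(n,K \right)} = \frac{K \left(12 + K\right)}{6}$ ($S{\left(n,K \right)} = \frac{\left(K + 12\right) K}{6} = \frac{\left(12 + K\right) K}{6} = \frac{K \left(12 + K\right)}{6}$)
$a{\left(P \right)} = 2 P \left(P + \frac{P \left(12 + P\right)}{6}\right)$ ($a{\left(P \right)} = \left(P + \frac{P \left(12 + P\right)}{6}\right) \left(P + P\right) = \left(P + \frac{P \left(12 + P\right)}{6}\right) 2 P = 2 P \left(P + \frac{P \left(12 + P\right)}{6}\right)$)
$L{\left(V \right)} = \frac{1664}{3}$ ($L{\left(V \right)} = \frac{8^{2} \left(18 + 8\right)}{3} = \frac{1}{3} \cdot 64 \cdot 26 = \frac{1664}{3}$)
$- L{\left(657 \right)} = \left(-1\right) \frac{1664}{3} = - \frac{1664}{3}$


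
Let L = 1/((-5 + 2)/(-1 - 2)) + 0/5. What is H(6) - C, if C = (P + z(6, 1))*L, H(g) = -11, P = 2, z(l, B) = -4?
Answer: -9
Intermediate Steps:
L = 1 (L = 1/(-3/(-3)) + 0*(1/5) = 1/(-3*(-1/3)) + 0 = 1/1 + 0 = 1*1 + 0 = 1 + 0 = 1)
C = -2 (C = (2 - 4)*1 = -2*1 = -2)
H(6) - C = -11 - 1*(-2) = -11 + 2 = -9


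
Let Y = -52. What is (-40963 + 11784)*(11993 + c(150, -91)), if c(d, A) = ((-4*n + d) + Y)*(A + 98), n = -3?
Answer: -372411577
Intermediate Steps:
c(d, A) = (-40 + d)*(98 + A) (c(d, A) = ((-4*(-3) + d) - 52)*(A + 98) = ((12 + d) - 52)*(98 + A) = (-40 + d)*(98 + A))
(-40963 + 11784)*(11993 + c(150, -91)) = (-40963 + 11784)*(11993 + (-3920 - 40*(-91) + 98*150 - 91*150)) = -29179*(11993 + (-3920 + 3640 + 14700 - 13650)) = -29179*(11993 + 770) = -29179*12763 = -372411577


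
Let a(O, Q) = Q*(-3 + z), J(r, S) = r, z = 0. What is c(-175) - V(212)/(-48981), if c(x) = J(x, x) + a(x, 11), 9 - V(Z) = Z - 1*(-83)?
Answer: -10188334/48981 ≈ -208.01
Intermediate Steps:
a(O, Q) = -3*Q (a(O, Q) = Q*(-3 + 0) = Q*(-3) = -3*Q)
V(Z) = -74 - Z (V(Z) = 9 - (Z - 1*(-83)) = 9 - (Z + 83) = 9 - (83 + Z) = 9 + (-83 - Z) = -74 - Z)
c(x) = -33 + x (c(x) = x - 3*11 = x - 33 = -33 + x)
c(-175) - V(212)/(-48981) = (-33 - 175) - (-74 - 1*212)/(-48981) = -208 - (-74 - 212)*(-1)/48981 = -208 - (-286)*(-1)/48981 = -208 - 1*286/48981 = -208 - 286/48981 = -10188334/48981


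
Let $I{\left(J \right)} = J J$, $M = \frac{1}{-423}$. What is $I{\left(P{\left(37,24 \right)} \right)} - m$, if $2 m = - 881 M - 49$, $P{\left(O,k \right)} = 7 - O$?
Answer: $\frac{390623}{423} \approx 923.46$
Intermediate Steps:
$M = - \frac{1}{423} \approx -0.0023641$
$I{\left(J \right)} = J^{2}$
$m = - \frac{9923}{423}$ ($m = \frac{\left(-881\right) \left(- \frac{1}{423}\right) - 49}{2} = \frac{\frac{881}{423} - 49}{2} = \frac{1}{2} \left(- \frac{19846}{423}\right) = - \frac{9923}{423} \approx -23.459$)
$I{\left(P{\left(37,24 \right)} \right)} - m = \left(7 - 37\right)^{2} - - \frac{9923}{423} = \left(7 - 37\right)^{2} + \frac{9923}{423} = \left(-30\right)^{2} + \frac{9923}{423} = 900 + \frac{9923}{423} = \frac{390623}{423}$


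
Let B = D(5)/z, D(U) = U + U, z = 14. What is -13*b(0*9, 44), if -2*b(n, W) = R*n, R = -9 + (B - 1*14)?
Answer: 0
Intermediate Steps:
D(U) = 2*U
B = 5/7 (B = (2*5)/14 = 10*(1/14) = 5/7 ≈ 0.71429)
R = -156/7 (R = -9 + (5/7 - 1*14) = -9 + (5/7 - 14) = -9 - 93/7 = -156/7 ≈ -22.286)
b(n, W) = 78*n/7 (b(n, W) = -(-78)*n/7 = 78*n/7)
-13*b(0*9, 44) = -1014*0*9/7 = -1014*0/7 = -13*0 = 0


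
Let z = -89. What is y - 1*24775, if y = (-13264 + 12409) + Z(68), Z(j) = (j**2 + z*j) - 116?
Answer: -27174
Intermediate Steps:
Z(j) = -116 + j**2 - 89*j (Z(j) = (j**2 - 89*j) - 116 = -116 + j**2 - 89*j)
y = -2399 (y = (-13264 + 12409) + (-116 + 68**2 - 89*68) = -855 + (-116 + 4624 - 6052) = -855 - 1544 = -2399)
y - 1*24775 = -2399 - 1*24775 = -2399 - 24775 = -27174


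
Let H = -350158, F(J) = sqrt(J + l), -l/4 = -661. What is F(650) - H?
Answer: 350158 + 3*sqrt(366) ≈ 3.5022e+5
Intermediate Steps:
l = 2644 (l = -4*(-661) = 2644)
F(J) = sqrt(2644 + J) (F(J) = sqrt(J + 2644) = sqrt(2644 + J))
F(650) - H = sqrt(2644 + 650) - 1*(-350158) = sqrt(3294) + 350158 = 3*sqrt(366) + 350158 = 350158 + 3*sqrt(366)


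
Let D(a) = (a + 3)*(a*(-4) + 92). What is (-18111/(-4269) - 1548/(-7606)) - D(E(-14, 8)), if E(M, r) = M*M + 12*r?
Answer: 1717796034093/5411669 ≈ 3.1742e+5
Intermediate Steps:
E(M, r) = M² + 12*r
D(a) = (3 + a)*(92 - 4*a) (D(a) = (3 + a)*(-4*a + 92) = (3 + a)*(92 - 4*a))
(-18111/(-4269) - 1548/(-7606)) - D(E(-14, 8)) = (-18111/(-4269) - 1548/(-7606)) - (276 - 4*((-14)² + 12*8)² + 80*((-14)² + 12*8)) = (-18111*(-1/4269) - 1548*(-1/7606)) - (276 - 4*(196 + 96)² + 80*(196 + 96)) = (6037/1423 + 774/3803) - (276 - 4*292² + 80*292) = 24060113/5411669 - (276 - 4*85264 + 23360) = 24060113/5411669 - (276 - 341056 + 23360) = 24060113/5411669 - 1*(-317420) = 24060113/5411669 + 317420 = 1717796034093/5411669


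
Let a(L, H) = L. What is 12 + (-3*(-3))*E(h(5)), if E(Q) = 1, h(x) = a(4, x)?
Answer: 21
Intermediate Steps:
h(x) = 4
12 + (-3*(-3))*E(h(5)) = 12 - 3*(-3)*1 = 12 + 9*1 = 12 + 9 = 21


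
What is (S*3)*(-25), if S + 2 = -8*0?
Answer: 150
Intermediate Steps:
S = -2 (S = -2 - 8*0 = -2 + 0 = -2)
(S*3)*(-25) = -2*3*(-25) = -6*(-25) = 150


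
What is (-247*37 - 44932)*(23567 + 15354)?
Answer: -2104497391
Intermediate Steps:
(-247*37 - 44932)*(23567 + 15354) = (-9139 - 44932)*38921 = -54071*38921 = -2104497391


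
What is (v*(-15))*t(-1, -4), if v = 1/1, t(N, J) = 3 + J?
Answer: 15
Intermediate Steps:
v = 1
(v*(-15))*t(-1, -4) = (1*(-15))*(3 - 4) = -15*(-1) = 15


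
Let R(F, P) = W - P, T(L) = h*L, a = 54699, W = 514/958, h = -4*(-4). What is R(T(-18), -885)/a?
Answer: 424172/26200821 ≈ 0.016189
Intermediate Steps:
h = 16
W = 257/479 (W = 514*(1/958) = 257/479 ≈ 0.53653)
T(L) = 16*L
R(F, P) = 257/479 - P
R(T(-18), -885)/a = (257/479 - 1*(-885))/54699 = (257/479 + 885)*(1/54699) = (424172/479)*(1/54699) = 424172/26200821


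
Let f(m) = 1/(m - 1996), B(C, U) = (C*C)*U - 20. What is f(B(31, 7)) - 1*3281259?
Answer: -15458011148/4711 ≈ -3.2813e+6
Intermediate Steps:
B(C, U) = -20 + U*C² (B(C, U) = C²*U - 20 = U*C² - 20 = -20 + U*C²)
f(m) = 1/(-1996 + m)
f(B(31, 7)) - 1*3281259 = 1/(-1996 + (-20 + 7*31²)) - 1*3281259 = 1/(-1996 + (-20 + 7*961)) - 3281259 = 1/(-1996 + (-20 + 6727)) - 3281259 = 1/(-1996 + 6707) - 3281259 = 1/4711 - 3281259 = -15458011148/4711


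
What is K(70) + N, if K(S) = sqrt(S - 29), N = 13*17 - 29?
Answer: 192 + sqrt(41) ≈ 198.40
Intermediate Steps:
N = 192 (N = 221 - 29 = 192)
K(S) = sqrt(-29 + S)
K(70) + N = sqrt(-29 + 70) + 192 = sqrt(41) + 192 = 192 + sqrt(41)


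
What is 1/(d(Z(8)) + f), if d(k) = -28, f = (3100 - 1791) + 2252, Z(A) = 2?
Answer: 1/3533 ≈ 0.00028305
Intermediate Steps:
f = 3561 (f = 1309 + 2252 = 3561)
1/(d(Z(8)) + f) = 1/(-28 + 3561) = 1/3533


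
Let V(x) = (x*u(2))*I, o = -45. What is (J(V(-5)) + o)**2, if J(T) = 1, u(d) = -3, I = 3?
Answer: 1936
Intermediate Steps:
V(x) = -9*x (V(x) = (x*(-3))*3 = -3*x*3 = -9*x)
(J(V(-5)) + o)**2 = (1 - 45)**2 = (-44)**2 = 1936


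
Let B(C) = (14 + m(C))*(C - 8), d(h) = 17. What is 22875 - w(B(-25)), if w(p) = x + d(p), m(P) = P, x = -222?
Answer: 23080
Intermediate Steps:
B(C) = (-8 + C)*(14 + C) (B(C) = (14 + C)*(C - 8) = (14 + C)*(-8 + C) = (-8 + C)*(14 + C))
w(p) = -205 (w(p) = -222 + 17 = -205)
22875 - w(B(-25)) = 22875 - 1*(-205) = 22875 + 205 = 23080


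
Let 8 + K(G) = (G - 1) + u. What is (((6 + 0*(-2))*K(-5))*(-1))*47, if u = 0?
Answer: 3948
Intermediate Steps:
K(G) = -9 + G (K(G) = -8 + ((G - 1) + 0) = -8 + ((-1 + G) + 0) = -8 + (-1 + G) = -9 + G)
(((6 + 0*(-2))*K(-5))*(-1))*47 = (((6 + 0*(-2))*(-9 - 5))*(-1))*47 = (((6 + 0)*(-14))*(-1))*47 = ((6*(-14))*(-1))*47 = -84*(-1)*47 = 84*47 = 3948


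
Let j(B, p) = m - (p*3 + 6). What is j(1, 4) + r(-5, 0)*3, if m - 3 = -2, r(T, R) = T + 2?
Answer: -26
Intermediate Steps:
r(T, R) = 2 + T
m = 1 (m = 3 - 2 = 1)
j(B, p) = -5 - 3*p (j(B, p) = 1 - (p*3 + 6) = 1 - (3*p + 6) = 1 - (6 + 3*p) = 1 + (-6 - 3*p) = -5 - 3*p)
j(1, 4) + r(-5, 0)*3 = (-5 - 3*4) + (2 - 5)*3 = (-5 - 12) - 3*3 = -17 - 9 = -26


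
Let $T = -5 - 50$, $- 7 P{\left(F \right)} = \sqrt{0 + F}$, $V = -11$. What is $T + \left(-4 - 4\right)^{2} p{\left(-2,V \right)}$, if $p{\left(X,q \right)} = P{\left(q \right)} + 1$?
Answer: $9 - \frac{64 i \sqrt{11}}{7} \approx 9.0 - 30.323 i$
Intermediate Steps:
$P{\left(F \right)} = - \frac{\sqrt{F}}{7}$ ($P{\left(F \right)} = - \frac{\sqrt{0 + F}}{7} = - \frac{\sqrt{F}}{7}$)
$p{\left(X,q \right)} = 1 - \frac{\sqrt{q}}{7}$ ($p{\left(X,q \right)} = - \frac{\sqrt{q}}{7} + 1 = 1 - \frac{\sqrt{q}}{7}$)
$T = -55$ ($T = -5 - 50 = -55$)
$T + \left(-4 - 4\right)^{2} p{\left(-2,V \right)} = -55 + \left(-4 - 4\right)^{2} \left(1 - \frac{\sqrt{-11}}{7}\right) = -55 + \left(-8\right)^{2} \left(1 - \frac{i \sqrt{11}}{7}\right) = -55 + 64 \left(1 - \frac{i \sqrt{11}}{7}\right) = -55 + \left(64 - \frac{64 i \sqrt{11}}{7}\right) = 9 - \frac{64 i \sqrt{11}}{7}$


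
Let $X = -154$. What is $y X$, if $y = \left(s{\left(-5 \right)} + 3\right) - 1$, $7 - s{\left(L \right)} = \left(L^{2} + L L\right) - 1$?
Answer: $6160$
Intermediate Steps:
$s{\left(L \right)} = 8 - 2 L^{2}$ ($s{\left(L \right)} = 7 - \left(\left(L^{2} + L L\right) - 1\right) = 7 - \left(\left(L^{2} + L^{2}\right) - 1\right) = 7 - \left(2 L^{2} - 1\right) = 7 - \left(-1 + 2 L^{2}\right) = 8 - 2 L^{2}$)
$y = -40$ ($y = \left(\left(8 - 2 \left(-5\right)^{2}\right) + 3\right) - 1 = \left(\left(8 - 50\right) + 3\right) - 1 = \left(-42 + 3\right) - 1 = -39 - 1 = -40$)
$y X = \left(-40\right) \left(-154\right) = 6160$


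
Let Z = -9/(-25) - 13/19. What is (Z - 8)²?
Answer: 15634116/225625 ≈ 69.292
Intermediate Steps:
Z = -154/475 (Z = -9*(-1/25) - 13*1/19 = 9/25 - 13/19 = -154/475 ≈ -0.32421)
(Z - 8)² = (-154/475 - 8)² = (-3954/475)² = 15634116/225625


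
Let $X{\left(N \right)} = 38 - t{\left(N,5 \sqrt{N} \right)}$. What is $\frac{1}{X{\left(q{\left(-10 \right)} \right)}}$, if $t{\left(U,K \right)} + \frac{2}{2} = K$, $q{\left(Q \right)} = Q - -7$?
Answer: $\frac{13}{532} + \frac{5 i \sqrt{3}}{1596} \approx 0.024436 + 0.0054262 i$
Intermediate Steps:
$q{\left(Q \right)} = 7 + Q$ ($q{\left(Q \right)} = Q + 7 = 7 + Q$)
$t{\left(U,K \right)} = -1 + K$
$X{\left(N \right)} = 39 - 5 \sqrt{N}$ ($X{\left(N \right)} = 38 - \left(-1 + 5 \sqrt{N}\right) = 39 - 5 \sqrt{N}$)
$\frac{1}{X{\left(q{\left(-10 \right)} \right)}} = \frac{1}{39 - 5 \sqrt{7 - 10}} = \frac{1}{39 - 5 \sqrt{-3}} = \frac{1}{39 - 5 i \sqrt{3}}$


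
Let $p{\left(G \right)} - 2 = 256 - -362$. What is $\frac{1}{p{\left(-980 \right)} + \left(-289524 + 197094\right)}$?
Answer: $- \frac{1}{91810} \approx -1.0892 \cdot 10^{-5}$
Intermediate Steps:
$p{\left(G \right)} = 620$ ($p{\left(G \right)} = 2 + \left(256 - -362\right) = 2 + \left(256 + 362\right) = 2 + 618 = 620$)
$\frac{1}{p{\left(-980 \right)} + \left(-289524 + 197094\right)} = \frac{1}{620 + \left(-289524 + 197094\right)} = \frac{1}{620 - 92430} = \frac{1}{-91810} = - \frac{1}{91810}$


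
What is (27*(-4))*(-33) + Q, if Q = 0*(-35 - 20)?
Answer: 3564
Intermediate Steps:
Q = 0 (Q = 0*(-55) = 0)
(27*(-4))*(-33) + Q = (27*(-4))*(-33) + 0 = -108*(-33) + 0 = 3564 + 0 = 3564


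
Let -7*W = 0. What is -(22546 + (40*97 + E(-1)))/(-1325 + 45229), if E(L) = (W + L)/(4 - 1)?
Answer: -79277/131712 ≈ -0.60190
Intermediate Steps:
W = 0 (W = -1/7*0 = 0)
E(L) = L/3 (E(L) = (0 + L)/(4 - 1) = L/3)
-(22546 + (40*97 + E(-1)))/(-1325 + 45229) = -(22546 + (40*97 + (1/3)*(-1)))/(-1325 + 45229) = -(22546 + (3880 - 1/3))/43904 = -(22546 + 11639/3)/43904 = -79277/(3*43904) = -1*79277/131712 = -79277/131712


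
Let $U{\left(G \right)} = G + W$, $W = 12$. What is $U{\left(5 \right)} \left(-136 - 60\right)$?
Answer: $-3332$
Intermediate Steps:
$U{\left(G \right)} = 12 + G$ ($U{\left(G \right)} = G + 12 = 12 + G$)
$U{\left(5 \right)} \left(-136 - 60\right) = \left(12 + 5\right) \left(-136 - 60\right) = 17 \left(-196\right) = -3332$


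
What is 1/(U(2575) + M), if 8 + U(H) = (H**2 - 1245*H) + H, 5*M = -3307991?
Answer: 5/13828594 ≈ 3.6157e-7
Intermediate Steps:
M = -3307991/5 (M = (1/5)*(-3307991) = -3307991/5 ≈ -6.6160e+5)
U(H) = -8 + H**2 - 1244*H (U(H) = -8 + ((H**2 - 1245*H) + H) = -8 + (H**2 - 1244*H) = -8 + H**2 - 1244*H)
1/(U(2575) + M) = 1/((-8 + 2575**2 - 1244*2575) - 3307991/5) = 1/((-8 + 6630625 - 3203300) - 3307991/5) = 1/(3427317 - 3307991/5) = 1/(13828594/5) = 5/13828594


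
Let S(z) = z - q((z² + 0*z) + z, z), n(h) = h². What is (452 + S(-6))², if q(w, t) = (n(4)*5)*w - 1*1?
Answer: 3814209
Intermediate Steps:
q(w, t) = -1 + 80*w (q(w, t) = (4²*5)*w - 1*1 = (16*5)*w - 1 = 80*w - 1 = -1 + 80*w)
S(z) = 1 - 80*z² - 79*z (S(z) = z - (-1 + 80*((z² + 0*z) + z)) = z - (-1 + 80*((z² + 0) + z)) = z - (-1 + 80*(z² + z)) = z - (-1 + 80*(z + z²)) = z - (-1 + (80*z + 80*z²)) = z - (-1 + 80*z + 80*z²) = z + (1 - 80*z - 80*z²) = 1 - 80*z² - 79*z)
(452 + S(-6))² = (452 + (1 - 6 - 80*(-6)*(1 - 6)))² = (452 + (1 - 6 - 80*(-6)*(-5)))² = (452 + (1 - 6 - 2400))² = (452 - 2405)² = (-1953)² = 3814209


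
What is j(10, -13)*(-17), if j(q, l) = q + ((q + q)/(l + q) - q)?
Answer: 340/3 ≈ 113.33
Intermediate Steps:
j(q, l) = 2*q/(l + q) (j(q, l) = q + ((2*q)/(l + q) - q) = q + (2*q/(l + q) - q) = q + (-q + 2*q/(l + q)) = 2*q/(l + q))
j(10, -13)*(-17) = (2*10/(-13 + 10))*(-17) = (2*10/(-3))*(-17) = (2*10*(-⅓))*(-17) = -20/3*(-17) = 340/3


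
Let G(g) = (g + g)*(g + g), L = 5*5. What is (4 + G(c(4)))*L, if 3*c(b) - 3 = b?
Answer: 5800/9 ≈ 644.44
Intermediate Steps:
c(b) = 1 + b/3
L = 25
G(g) = 4*g**2 (G(g) = (2*g)*(2*g) = 4*g**2)
(4 + G(c(4)))*L = (4 + 4*(1 + (1/3)*4)**2)*25 = (4 + 4*(1 + 4/3)**2)*25 = (4 + 4*(7/3)**2)*25 = (4 + 4*(49/9))*25 = (4 + 196/9)*25 = (232/9)*25 = 5800/9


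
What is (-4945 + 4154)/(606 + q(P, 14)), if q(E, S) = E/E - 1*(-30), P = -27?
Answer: -113/91 ≈ -1.2418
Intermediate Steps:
q(E, S) = 31 (q(E, S) = 1 + 30 = 31)
(-4945 + 4154)/(606 + q(P, 14)) = (-4945 + 4154)/(606 + 31) = -791/637 = -791*1/637 = -113/91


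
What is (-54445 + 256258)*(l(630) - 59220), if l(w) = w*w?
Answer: 68148213840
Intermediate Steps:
l(w) = w**2
(-54445 + 256258)*(l(630) - 59220) = (-54445 + 256258)*(630**2 - 59220) = 201813*(396900 - 59220) = 201813*337680 = 68148213840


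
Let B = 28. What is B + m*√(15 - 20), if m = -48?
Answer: 28 - 48*I*√5 ≈ 28.0 - 107.33*I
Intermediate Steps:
B + m*√(15 - 20) = 28 - 48*√(15 - 20) = 28 - 48*I*√5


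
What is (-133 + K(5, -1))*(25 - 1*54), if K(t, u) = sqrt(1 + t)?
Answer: 3857 - 29*sqrt(6) ≈ 3786.0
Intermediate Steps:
(-133 + K(5, -1))*(25 - 1*54) = (-133 + sqrt(1 + 5))*(25 - 1*54) = (-133 + sqrt(6))*(25 - 54) = (-133 + sqrt(6))*(-29) = 3857 - 29*sqrt(6)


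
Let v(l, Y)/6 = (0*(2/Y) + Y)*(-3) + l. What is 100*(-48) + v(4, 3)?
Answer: -4830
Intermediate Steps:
v(l, Y) = -18*Y + 6*l (v(l, Y) = 6*((0*(2/Y) + Y)*(-3) + l) = 6*((0 + Y)*(-3) + l) = 6*(Y*(-3) + l) = 6*(-3*Y + l) = 6*(l - 3*Y) = -18*Y + 6*l)
100*(-48) + v(4, 3) = 100*(-48) + (-18*3 + 6*4) = -4800 + (-54 + 24) = -4800 - 30 = -4830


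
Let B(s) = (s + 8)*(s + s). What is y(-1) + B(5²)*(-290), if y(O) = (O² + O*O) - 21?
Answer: -478519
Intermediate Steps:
y(O) = -21 + 2*O² (y(O) = (O² + O²) - 21 = 2*O² - 21 = -21 + 2*O²)
B(s) = 2*s*(8 + s) (B(s) = (8 + s)*(2*s) = 2*s*(8 + s))
y(-1) + B(5²)*(-290) = (-21 + 2*(-1)²) + (2*5²*(8 + 5²))*(-290) = (-21 + 2*1) + (2*25*(8 + 25))*(-290) = (-21 + 2) + (2*25*33)*(-290) = -19 + 1650*(-290) = -19 - 478500 = -478519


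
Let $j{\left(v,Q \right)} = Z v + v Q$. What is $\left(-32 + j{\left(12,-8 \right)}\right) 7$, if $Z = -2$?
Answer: $-1064$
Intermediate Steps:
$j{\left(v,Q \right)} = - 2 v + Q v$ ($j{\left(v,Q \right)} = - 2 v + v Q = - 2 v + Q v$)
$\left(-32 + j{\left(12,-8 \right)}\right) 7 = \left(-32 + 12 \left(-2 - 8\right)\right) 7 = \left(-32 + 12 \left(-10\right)\right) 7 = \left(-32 - 120\right) 7 = \left(-152\right) 7 = -1064$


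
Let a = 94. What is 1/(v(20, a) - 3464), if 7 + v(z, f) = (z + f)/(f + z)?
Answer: -1/3470 ≈ -0.00028818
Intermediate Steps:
v(z, f) = -6 (v(z, f) = -7 + (z + f)/(f + z) = -7 + (f + z)/(f + z) = -7 + 1 = -6)
1/(v(20, a) - 3464) = 1/(-6 - 3464) = 1/(-3470) = -1/3470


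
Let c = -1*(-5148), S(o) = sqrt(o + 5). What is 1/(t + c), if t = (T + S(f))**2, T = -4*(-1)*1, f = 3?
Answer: 1293/6687268 - sqrt(2)/1671817 ≈ 0.00019251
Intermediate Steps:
S(o) = sqrt(5 + o)
T = 4 (T = 4*1 = 4)
t = (4 + 2*sqrt(2))**2 (t = (4 + sqrt(5 + 3))**2 = (4 + sqrt(8))**2 = (4 + 2*sqrt(2))**2 ≈ 46.627)
c = 5148
1/(t + c) = 1/((24 + 16*sqrt(2)) + 5148) = 1/(5172 + 16*sqrt(2))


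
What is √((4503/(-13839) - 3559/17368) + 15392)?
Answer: √24699412908060495878/40059292 ≈ 124.06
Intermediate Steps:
√((4503/(-13839) - 3559/17368) + 15392) = √((4503*(-1/13839) - 3559*1/17368) + 15392) = √((-1501/4613 - 3559/17368) + 15392) = √(-42487035/80118584 + 15392) = √(1233142757893/80118584) = √24699412908060495878/40059292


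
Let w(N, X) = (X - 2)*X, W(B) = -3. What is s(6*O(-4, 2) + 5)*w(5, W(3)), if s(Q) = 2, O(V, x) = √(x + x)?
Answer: 30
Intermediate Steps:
O(V, x) = √2*√x (O(V, x) = √(2*x) = √2*√x)
w(N, X) = X*(-2 + X) (w(N, X) = (-2 + X)*X = X*(-2 + X))
s(6*O(-4, 2) + 5)*w(5, W(3)) = 2*(-3*(-2 - 3)) = 2*(-3*(-5)) = 2*15 = 30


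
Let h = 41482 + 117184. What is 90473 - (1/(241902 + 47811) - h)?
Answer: 72178807106/289713 ≈ 2.4914e+5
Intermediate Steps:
h = 158666
90473 - (1/(241902 + 47811) - h) = 90473 - (1/(241902 + 47811) - 1*158666) = 90473 - (1/289713 - 158666) = 90473 - 1*(-45967602857/289713) = 90473 + 45967602857/289713 = 72178807106/289713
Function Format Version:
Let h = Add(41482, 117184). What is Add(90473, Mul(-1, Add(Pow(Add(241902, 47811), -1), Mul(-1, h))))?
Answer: Rational(72178807106, 289713) ≈ 2.4914e+5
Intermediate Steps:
h = 158666
Add(90473, Mul(-1, Add(Pow(Add(241902, 47811), -1), Mul(-1, h)))) = Add(90473, Mul(-1, Add(Pow(Add(241902, 47811), -1), Mul(-1, 158666)))) = Add(90473, Mul(-1, Add(Pow(289713, -1), -158666))) = Add(90473, Mul(-1, Add(Rational(1, 289713), -158666))) = Add(90473, Mul(-1, Rational(-45967602857, 289713))) = Add(90473, Rational(45967602857, 289713)) = Rational(72178807106, 289713)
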